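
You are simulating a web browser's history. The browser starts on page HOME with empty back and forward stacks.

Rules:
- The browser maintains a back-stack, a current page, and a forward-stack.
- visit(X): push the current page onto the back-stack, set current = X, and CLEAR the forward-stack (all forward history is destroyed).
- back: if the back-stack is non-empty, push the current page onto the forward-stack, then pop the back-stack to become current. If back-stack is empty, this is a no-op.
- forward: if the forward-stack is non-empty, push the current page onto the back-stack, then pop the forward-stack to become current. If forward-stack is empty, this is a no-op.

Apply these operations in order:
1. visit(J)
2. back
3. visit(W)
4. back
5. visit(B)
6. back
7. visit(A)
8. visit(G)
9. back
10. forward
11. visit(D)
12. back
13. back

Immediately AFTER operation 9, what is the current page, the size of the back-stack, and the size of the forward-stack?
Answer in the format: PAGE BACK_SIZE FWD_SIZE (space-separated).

After 1 (visit(J)): cur=J back=1 fwd=0
After 2 (back): cur=HOME back=0 fwd=1
After 3 (visit(W)): cur=W back=1 fwd=0
After 4 (back): cur=HOME back=0 fwd=1
After 5 (visit(B)): cur=B back=1 fwd=0
After 6 (back): cur=HOME back=0 fwd=1
After 7 (visit(A)): cur=A back=1 fwd=0
After 8 (visit(G)): cur=G back=2 fwd=0
After 9 (back): cur=A back=1 fwd=1

A 1 1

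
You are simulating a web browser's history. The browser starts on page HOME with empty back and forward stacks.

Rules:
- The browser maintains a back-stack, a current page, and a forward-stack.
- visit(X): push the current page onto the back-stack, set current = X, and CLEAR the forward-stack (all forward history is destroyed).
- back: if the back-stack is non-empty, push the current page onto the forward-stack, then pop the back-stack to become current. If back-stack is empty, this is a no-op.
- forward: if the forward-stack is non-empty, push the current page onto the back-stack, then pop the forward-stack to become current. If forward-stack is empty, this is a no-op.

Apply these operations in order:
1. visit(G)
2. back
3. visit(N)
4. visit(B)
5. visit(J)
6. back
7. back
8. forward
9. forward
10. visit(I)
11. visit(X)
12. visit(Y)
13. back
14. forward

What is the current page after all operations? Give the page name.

Answer: Y

Derivation:
After 1 (visit(G)): cur=G back=1 fwd=0
After 2 (back): cur=HOME back=0 fwd=1
After 3 (visit(N)): cur=N back=1 fwd=0
After 4 (visit(B)): cur=B back=2 fwd=0
After 5 (visit(J)): cur=J back=3 fwd=0
After 6 (back): cur=B back=2 fwd=1
After 7 (back): cur=N back=1 fwd=2
After 8 (forward): cur=B back=2 fwd=1
After 9 (forward): cur=J back=3 fwd=0
After 10 (visit(I)): cur=I back=4 fwd=0
After 11 (visit(X)): cur=X back=5 fwd=0
After 12 (visit(Y)): cur=Y back=6 fwd=0
After 13 (back): cur=X back=5 fwd=1
After 14 (forward): cur=Y back=6 fwd=0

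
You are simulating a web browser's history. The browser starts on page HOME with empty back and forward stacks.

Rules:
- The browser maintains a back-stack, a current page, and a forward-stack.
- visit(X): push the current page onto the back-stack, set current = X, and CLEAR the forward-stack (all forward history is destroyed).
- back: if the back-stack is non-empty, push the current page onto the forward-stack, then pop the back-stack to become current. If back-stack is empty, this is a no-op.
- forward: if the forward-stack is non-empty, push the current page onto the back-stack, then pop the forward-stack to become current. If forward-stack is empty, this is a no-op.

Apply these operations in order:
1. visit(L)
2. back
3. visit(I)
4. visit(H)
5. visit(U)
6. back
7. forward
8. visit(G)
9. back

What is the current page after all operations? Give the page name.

Answer: U

Derivation:
After 1 (visit(L)): cur=L back=1 fwd=0
After 2 (back): cur=HOME back=0 fwd=1
After 3 (visit(I)): cur=I back=1 fwd=0
After 4 (visit(H)): cur=H back=2 fwd=0
After 5 (visit(U)): cur=U back=3 fwd=0
After 6 (back): cur=H back=2 fwd=1
After 7 (forward): cur=U back=3 fwd=0
After 8 (visit(G)): cur=G back=4 fwd=0
After 9 (back): cur=U back=3 fwd=1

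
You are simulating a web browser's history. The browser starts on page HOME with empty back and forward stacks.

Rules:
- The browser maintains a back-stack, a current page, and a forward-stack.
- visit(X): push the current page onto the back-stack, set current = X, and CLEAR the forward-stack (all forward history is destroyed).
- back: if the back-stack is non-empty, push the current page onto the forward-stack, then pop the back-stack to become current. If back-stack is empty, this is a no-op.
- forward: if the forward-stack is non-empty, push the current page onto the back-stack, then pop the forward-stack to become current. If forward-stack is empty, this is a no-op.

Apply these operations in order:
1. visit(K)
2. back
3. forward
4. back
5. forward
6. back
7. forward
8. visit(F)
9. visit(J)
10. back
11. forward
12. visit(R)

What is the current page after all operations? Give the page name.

Answer: R

Derivation:
After 1 (visit(K)): cur=K back=1 fwd=0
After 2 (back): cur=HOME back=0 fwd=1
After 3 (forward): cur=K back=1 fwd=0
After 4 (back): cur=HOME back=0 fwd=1
After 5 (forward): cur=K back=1 fwd=0
After 6 (back): cur=HOME back=0 fwd=1
After 7 (forward): cur=K back=1 fwd=0
After 8 (visit(F)): cur=F back=2 fwd=0
After 9 (visit(J)): cur=J back=3 fwd=0
After 10 (back): cur=F back=2 fwd=1
After 11 (forward): cur=J back=3 fwd=0
After 12 (visit(R)): cur=R back=4 fwd=0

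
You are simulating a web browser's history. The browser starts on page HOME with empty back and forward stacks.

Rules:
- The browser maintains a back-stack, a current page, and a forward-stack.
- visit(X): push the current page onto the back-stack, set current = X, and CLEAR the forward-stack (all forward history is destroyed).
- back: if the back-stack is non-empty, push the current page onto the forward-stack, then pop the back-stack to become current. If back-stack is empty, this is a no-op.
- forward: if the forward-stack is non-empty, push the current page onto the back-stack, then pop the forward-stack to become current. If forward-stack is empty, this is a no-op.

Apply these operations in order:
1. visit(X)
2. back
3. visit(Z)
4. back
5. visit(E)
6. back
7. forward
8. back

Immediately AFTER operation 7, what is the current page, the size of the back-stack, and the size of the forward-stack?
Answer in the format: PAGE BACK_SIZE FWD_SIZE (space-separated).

After 1 (visit(X)): cur=X back=1 fwd=0
After 2 (back): cur=HOME back=0 fwd=1
After 3 (visit(Z)): cur=Z back=1 fwd=0
After 4 (back): cur=HOME back=0 fwd=1
After 5 (visit(E)): cur=E back=1 fwd=0
After 6 (back): cur=HOME back=0 fwd=1
After 7 (forward): cur=E back=1 fwd=0

E 1 0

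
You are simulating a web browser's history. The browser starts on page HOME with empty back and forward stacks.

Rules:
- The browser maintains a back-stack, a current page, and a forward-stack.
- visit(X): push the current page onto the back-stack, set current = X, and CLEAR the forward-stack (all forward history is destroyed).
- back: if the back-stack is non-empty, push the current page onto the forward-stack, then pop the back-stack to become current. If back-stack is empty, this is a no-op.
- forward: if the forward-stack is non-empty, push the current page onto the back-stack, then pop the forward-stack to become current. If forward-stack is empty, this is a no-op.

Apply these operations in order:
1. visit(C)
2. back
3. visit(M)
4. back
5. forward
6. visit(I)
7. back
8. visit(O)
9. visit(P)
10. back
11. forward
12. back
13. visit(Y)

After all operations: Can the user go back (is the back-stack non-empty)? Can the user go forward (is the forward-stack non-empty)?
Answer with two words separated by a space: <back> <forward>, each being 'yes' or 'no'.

Answer: yes no

Derivation:
After 1 (visit(C)): cur=C back=1 fwd=0
After 2 (back): cur=HOME back=0 fwd=1
After 3 (visit(M)): cur=M back=1 fwd=0
After 4 (back): cur=HOME back=0 fwd=1
After 5 (forward): cur=M back=1 fwd=0
After 6 (visit(I)): cur=I back=2 fwd=0
After 7 (back): cur=M back=1 fwd=1
After 8 (visit(O)): cur=O back=2 fwd=0
After 9 (visit(P)): cur=P back=3 fwd=0
After 10 (back): cur=O back=2 fwd=1
After 11 (forward): cur=P back=3 fwd=0
After 12 (back): cur=O back=2 fwd=1
After 13 (visit(Y)): cur=Y back=3 fwd=0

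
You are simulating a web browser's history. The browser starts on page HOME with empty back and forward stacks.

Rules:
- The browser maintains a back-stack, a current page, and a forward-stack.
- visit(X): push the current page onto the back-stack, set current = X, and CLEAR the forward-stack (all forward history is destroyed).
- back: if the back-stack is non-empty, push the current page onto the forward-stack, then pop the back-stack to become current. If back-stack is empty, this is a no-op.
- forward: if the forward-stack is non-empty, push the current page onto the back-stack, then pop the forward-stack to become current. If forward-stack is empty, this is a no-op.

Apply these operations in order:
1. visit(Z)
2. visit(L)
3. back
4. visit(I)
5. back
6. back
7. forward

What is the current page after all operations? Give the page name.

Answer: Z

Derivation:
After 1 (visit(Z)): cur=Z back=1 fwd=0
After 2 (visit(L)): cur=L back=2 fwd=0
After 3 (back): cur=Z back=1 fwd=1
After 4 (visit(I)): cur=I back=2 fwd=0
After 5 (back): cur=Z back=1 fwd=1
After 6 (back): cur=HOME back=0 fwd=2
After 7 (forward): cur=Z back=1 fwd=1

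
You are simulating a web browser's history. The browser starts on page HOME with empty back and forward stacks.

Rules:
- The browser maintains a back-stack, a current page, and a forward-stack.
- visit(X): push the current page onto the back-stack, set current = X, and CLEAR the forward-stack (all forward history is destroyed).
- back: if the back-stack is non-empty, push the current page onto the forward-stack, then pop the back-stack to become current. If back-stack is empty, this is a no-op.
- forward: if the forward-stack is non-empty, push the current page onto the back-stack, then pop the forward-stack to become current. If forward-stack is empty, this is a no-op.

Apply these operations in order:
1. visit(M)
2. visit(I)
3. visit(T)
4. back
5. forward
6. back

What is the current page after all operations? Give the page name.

After 1 (visit(M)): cur=M back=1 fwd=0
After 2 (visit(I)): cur=I back=2 fwd=0
After 3 (visit(T)): cur=T back=3 fwd=0
After 4 (back): cur=I back=2 fwd=1
After 5 (forward): cur=T back=3 fwd=0
After 6 (back): cur=I back=2 fwd=1

Answer: I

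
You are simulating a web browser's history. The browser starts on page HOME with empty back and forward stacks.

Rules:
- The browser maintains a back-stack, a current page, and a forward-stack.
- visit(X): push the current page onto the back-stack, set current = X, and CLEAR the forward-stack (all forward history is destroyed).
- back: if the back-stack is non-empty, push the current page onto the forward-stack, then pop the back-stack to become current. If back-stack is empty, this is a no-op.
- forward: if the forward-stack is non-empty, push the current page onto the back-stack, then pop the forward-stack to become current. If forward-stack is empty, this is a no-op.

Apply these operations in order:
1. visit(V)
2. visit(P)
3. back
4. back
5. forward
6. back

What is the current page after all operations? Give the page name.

Answer: HOME

Derivation:
After 1 (visit(V)): cur=V back=1 fwd=0
After 2 (visit(P)): cur=P back=2 fwd=0
After 3 (back): cur=V back=1 fwd=1
After 4 (back): cur=HOME back=0 fwd=2
After 5 (forward): cur=V back=1 fwd=1
After 6 (back): cur=HOME back=0 fwd=2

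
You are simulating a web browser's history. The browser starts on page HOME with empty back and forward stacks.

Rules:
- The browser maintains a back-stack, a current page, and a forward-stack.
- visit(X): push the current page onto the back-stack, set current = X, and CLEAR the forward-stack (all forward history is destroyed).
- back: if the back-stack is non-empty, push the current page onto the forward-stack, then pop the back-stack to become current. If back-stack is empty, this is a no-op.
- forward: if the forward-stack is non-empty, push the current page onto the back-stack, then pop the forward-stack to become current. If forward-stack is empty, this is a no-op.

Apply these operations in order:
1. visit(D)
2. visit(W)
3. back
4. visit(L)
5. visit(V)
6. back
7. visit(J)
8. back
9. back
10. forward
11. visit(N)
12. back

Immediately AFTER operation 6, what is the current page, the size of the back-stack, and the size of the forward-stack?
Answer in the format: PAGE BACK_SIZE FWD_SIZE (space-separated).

After 1 (visit(D)): cur=D back=1 fwd=0
After 2 (visit(W)): cur=W back=2 fwd=0
After 3 (back): cur=D back=1 fwd=1
After 4 (visit(L)): cur=L back=2 fwd=0
After 5 (visit(V)): cur=V back=3 fwd=0
After 6 (back): cur=L back=2 fwd=1

L 2 1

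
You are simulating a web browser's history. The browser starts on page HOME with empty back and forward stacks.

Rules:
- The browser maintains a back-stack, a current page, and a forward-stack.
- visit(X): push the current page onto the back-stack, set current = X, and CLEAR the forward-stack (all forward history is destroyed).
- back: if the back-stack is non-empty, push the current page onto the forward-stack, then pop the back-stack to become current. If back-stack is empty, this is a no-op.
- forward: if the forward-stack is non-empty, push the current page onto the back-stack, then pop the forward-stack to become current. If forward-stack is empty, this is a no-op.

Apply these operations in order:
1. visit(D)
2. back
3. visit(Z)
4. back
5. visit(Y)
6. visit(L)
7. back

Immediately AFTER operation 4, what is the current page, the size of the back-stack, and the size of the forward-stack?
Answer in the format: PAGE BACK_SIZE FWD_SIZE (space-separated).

After 1 (visit(D)): cur=D back=1 fwd=0
After 2 (back): cur=HOME back=0 fwd=1
After 3 (visit(Z)): cur=Z back=1 fwd=0
After 4 (back): cur=HOME back=0 fwd=1

HOME 0 1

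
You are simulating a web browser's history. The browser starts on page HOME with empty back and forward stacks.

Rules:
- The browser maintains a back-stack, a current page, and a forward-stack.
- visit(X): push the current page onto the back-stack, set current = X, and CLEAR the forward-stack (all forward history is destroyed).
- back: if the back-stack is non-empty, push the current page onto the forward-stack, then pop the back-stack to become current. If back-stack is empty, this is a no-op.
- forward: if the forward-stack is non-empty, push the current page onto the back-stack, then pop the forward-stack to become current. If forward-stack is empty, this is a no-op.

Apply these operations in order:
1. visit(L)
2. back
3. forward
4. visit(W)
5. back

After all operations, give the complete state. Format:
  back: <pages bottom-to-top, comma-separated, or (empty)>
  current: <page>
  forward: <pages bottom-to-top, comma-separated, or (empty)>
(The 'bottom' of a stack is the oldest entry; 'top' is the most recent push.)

After 1 (visit(L)): cur=L back=1 fwd=0
After 2 (back): cur=HOME back=0 fwd=1
After 3 (forward): cur=L back=1 fwd=0
After 4 (visit(W)): cur=W back=2 fwd=0
After 5 (back): cur=L back=1 fwd=1

Answer: back: HOME
current: L
forward: W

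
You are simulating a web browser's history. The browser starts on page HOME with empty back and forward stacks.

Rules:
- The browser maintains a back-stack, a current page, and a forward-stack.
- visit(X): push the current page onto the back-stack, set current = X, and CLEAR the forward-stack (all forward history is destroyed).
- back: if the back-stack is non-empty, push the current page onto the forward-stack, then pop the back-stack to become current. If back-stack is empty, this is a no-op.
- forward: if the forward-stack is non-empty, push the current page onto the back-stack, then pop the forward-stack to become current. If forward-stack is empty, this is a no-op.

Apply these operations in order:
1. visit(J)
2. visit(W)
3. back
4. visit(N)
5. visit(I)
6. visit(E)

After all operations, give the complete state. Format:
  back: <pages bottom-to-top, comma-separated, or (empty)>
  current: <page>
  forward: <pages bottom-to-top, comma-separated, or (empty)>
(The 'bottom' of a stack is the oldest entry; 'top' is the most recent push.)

Answer: back: HOME,J,N,I
current: E
forward: (empty)

Derivation:
After 1 (visit(J)): cur=J back=1 fwd=0
After 2 (visit(W)): cur=W back=2 fwd=0
After 3 (back): cur=J back=1 fwd=1
After 4 (visit(N)): cur=N back=2 fwd=0
After 5 (visit(I)): cur=I back=3 fwd=0
After 6 (visit(E)): cur=E back=4 fwd=0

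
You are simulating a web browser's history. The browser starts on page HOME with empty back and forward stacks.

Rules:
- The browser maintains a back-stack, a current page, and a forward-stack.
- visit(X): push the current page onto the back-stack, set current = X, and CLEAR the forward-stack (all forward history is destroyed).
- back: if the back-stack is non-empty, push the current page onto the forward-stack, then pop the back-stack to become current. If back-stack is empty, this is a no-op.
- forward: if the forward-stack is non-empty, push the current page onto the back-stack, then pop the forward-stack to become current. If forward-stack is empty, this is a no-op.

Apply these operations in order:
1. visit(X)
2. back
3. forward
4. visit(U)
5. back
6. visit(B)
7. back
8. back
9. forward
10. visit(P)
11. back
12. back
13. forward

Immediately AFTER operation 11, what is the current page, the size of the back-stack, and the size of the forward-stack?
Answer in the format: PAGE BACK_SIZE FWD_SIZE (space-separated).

After 1 (visit(X)): cur=X back=1 fwd=0
After 2 (back): cur=HOME back=0 fwd=1
After 3 (forward): cur=X back=1 fwd=0
After 4 (visit(U)): cur=U back=2 fwd=0
After 5 (back): cur=X back=1 fwd=1
After 6 (visit(B)): cur=B back=2 fwd=0
After 7 (back): cur=X back=1 fwd=1
After 8 (back): cur=HOME back=0 fwd=2
After 9 (forward): cur=X back=1 fwd=1
After 10 (visit(P)): cur=P back=2 fwd=0
After 11 (back): cur=X back=1 fwd=1

X 1 1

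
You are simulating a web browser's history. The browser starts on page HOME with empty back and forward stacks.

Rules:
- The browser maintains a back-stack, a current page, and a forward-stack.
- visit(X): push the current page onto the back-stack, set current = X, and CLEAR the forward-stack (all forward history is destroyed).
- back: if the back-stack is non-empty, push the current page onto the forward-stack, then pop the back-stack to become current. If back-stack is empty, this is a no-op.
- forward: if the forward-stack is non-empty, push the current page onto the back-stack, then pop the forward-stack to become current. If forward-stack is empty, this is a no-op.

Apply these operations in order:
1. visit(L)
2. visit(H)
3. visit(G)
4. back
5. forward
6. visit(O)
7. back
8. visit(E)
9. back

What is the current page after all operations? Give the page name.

Answer: G

Derivation:
After 1 (visit(L)): cur=L back=1 fwd=0
After 2 (visit(H)): cur=H back=2 fwd=0
After 3 (visit(G)): cur=G back=3 fwd=0
After 4 (back): cur=H back=2 fwd=1
After 5 (forward): cur=G back=3 fwd=0
After 6 (visit(O)): cur=O back=4 fwd=0
After 7 (back): cur=G back=3 fwd=1
After 8 (visit(E)): cur=E back=4 fwd=0
After 9 (back): cur=G back=3 fwd=1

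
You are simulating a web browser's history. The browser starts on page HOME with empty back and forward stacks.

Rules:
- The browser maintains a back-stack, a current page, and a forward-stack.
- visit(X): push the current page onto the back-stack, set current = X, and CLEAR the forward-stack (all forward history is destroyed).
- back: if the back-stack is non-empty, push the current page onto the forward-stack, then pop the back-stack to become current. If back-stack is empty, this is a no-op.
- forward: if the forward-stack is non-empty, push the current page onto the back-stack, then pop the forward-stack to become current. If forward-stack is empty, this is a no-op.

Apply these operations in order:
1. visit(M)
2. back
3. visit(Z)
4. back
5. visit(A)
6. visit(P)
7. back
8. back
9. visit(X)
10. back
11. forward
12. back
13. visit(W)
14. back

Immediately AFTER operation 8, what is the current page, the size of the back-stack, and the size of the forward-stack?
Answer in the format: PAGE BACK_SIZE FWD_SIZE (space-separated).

After 1 (visit(M)): cur=M back=1 fwd=0
After 2 (back): cur=HOME back=0 fwd=1
After 3 (visit(Z)): cur=Z back=1 fwd=0
After 4 (back): cur=HOME back=0 fwd=1
After 5 (visit(A)): cur=A back=1 fwd=0
After 6 (visit(P)): cur=P back=2 fwd=0
After 7 (back): cur=A back=1 fwd=1
After 8 (back): cur=HOME back=0 fwd=2

HOME 0 2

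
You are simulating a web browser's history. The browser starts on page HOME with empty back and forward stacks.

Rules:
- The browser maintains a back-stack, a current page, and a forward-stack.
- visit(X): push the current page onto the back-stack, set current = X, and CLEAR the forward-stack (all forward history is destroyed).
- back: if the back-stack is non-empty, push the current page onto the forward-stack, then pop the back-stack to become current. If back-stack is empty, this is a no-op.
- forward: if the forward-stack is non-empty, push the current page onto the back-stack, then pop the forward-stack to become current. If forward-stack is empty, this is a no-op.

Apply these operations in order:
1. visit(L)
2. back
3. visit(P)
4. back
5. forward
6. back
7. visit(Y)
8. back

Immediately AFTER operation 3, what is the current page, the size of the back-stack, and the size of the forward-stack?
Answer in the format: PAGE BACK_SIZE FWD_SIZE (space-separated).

After 1 (visit(L)): cur=L back=1 fwd=0
After 2 (back): cur=HOME back=0 fwd=1
After 3 (visit(P)): cur=P back=1 fwd=0

P 1 0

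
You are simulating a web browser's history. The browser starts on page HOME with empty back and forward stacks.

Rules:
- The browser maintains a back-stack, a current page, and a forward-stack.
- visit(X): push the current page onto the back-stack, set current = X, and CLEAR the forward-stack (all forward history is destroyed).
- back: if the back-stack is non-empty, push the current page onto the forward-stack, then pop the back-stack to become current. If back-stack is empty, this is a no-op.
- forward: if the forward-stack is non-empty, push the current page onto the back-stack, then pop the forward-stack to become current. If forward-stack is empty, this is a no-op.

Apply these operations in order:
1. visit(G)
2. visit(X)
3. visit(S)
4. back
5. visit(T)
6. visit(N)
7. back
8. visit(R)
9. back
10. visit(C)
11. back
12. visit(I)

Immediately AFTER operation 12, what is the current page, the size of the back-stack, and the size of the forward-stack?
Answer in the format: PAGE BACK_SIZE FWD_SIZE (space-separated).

After 1 (visit(G)): cur=G back=1 fwd=0
After 2 (visit(X)): cur=X back=2 fwd=0
After 3 (visit(S)): cur=S back=3 fwd=0
After 4 (back): cur=X back=2 fwd=1
After 5 (visit(T)): cur=T back=3 fwd=0
After 6 (visit(N)): cur=N back=4 fwd=0
After 7 (back): cur=T back=3 fwd=1
After 8 (visit(R)): cur=R back=4 fwd=0
After 9 (back): cur=T back=3 fwd=1
After 10 (visit(C)): cur=C back=4 fwd=0
After 11 (back): cur=T back=3 fwd=1
After 12 (visit(I)): cur=I back=4 fwd=0

I 4 0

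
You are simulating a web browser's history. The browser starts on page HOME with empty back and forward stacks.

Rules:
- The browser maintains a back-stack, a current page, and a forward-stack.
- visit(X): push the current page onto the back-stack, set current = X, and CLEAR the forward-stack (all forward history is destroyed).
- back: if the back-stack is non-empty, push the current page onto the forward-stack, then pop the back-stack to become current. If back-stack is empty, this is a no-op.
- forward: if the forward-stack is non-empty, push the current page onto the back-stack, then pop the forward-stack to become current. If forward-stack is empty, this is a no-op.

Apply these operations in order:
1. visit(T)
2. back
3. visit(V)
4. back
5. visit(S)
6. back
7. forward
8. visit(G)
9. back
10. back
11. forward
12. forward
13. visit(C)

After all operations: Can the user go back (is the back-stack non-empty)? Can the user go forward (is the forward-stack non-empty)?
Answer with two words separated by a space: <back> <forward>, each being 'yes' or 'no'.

After 1 (visit(T)): cur=T back=1 fwd=0
After 2 (back): cur=HOME back=0 fwd=1
After 3 (visit(V)): cur=V back=1 fwd=0
After 4 (back): cur=HOME back=0 fwd=1
After 5 (visit(S)): cur=S back=1 fwd=0
After 6 (back): cur=HOME back=0 fwd=1
After 7 (forward): cur=S back=1 fwd=0
After 8 (visit(G)): cur=G back=2 fwd=0
After 9 (back): cur=S back=1 fwd=1
After 10 (back): cur=HOME back=0 fwd=2
After 11 (forward): cur=S back=1 fwd=1
After 12 (forward): cur=G back=2 fwd=0
After 13 (visit(C)): cur=C back=3 fwd=0

Answer: yes no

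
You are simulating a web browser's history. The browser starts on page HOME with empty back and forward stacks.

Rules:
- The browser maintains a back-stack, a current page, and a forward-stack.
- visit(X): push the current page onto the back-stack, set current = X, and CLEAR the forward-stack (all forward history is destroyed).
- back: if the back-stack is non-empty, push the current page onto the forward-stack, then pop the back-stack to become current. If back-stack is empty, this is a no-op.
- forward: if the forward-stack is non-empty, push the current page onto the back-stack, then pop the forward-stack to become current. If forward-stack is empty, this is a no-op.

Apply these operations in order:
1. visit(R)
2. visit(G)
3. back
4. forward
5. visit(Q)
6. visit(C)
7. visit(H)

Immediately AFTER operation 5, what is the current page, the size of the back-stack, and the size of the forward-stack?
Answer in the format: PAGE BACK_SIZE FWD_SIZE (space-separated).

After 1 (visit(R)): cur=R back=1 fwd=0
After 2 (visit(G)): cur=G back=2 fwd=0
After 3 (back): cur=R back=1 fwd=1
After 4 (forward): cur=G back=2 fwd=0
After 5 (visit(Q)): cur=Q back=3 fwd=0

Q 3 0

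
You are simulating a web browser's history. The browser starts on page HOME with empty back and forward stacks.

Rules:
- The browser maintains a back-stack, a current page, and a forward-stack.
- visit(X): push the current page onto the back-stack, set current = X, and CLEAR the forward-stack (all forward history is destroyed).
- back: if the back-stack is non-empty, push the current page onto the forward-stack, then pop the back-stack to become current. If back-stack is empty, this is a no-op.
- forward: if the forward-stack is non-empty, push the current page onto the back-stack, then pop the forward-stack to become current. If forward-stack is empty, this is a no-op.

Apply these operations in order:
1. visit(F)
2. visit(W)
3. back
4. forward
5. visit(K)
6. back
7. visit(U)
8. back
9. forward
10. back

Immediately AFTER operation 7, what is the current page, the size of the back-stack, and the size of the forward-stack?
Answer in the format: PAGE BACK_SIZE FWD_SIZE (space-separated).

After 1 (visit(F)): cur=F back=1 fwd=0
After 2 (visit(W)): cur=W back=2 fwd=0
After 3 (back): cur=F back=1 fwd=1
After 4 (forward): cur=W back=2 fwd=0
After 5 (visit(K)): cur=K back=3 fwd=0
After 6 (back): cur=W back=2 fwd=1
After 7 (visit(U)): cur=U back=3 fwd=0

U 3 0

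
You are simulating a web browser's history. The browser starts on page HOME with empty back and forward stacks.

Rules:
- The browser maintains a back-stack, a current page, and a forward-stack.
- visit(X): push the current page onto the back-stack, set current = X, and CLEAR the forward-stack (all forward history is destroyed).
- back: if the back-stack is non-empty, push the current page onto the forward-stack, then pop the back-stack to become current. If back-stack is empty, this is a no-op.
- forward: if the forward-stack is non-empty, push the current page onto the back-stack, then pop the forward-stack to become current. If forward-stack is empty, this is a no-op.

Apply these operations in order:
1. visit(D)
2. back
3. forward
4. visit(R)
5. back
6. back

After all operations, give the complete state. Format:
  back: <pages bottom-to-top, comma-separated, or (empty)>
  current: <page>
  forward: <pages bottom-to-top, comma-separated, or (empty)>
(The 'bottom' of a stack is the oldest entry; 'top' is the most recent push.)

Answer: back: (empty)
current: HOME
forward: R,D

Derivation:
After 1 (visit(D)): cur=D back=1 fwd=0
After 2 (back): cur=HOME back=0 fwd=1
After 3 (forward): cur=D back=1 fwd=0
After 4 (visit(R)): cur=R back=2 fwd=0
After 5 (back): cur=D back=1 fwd=1
After 6 (back): cur=HOME back=0 fwd=2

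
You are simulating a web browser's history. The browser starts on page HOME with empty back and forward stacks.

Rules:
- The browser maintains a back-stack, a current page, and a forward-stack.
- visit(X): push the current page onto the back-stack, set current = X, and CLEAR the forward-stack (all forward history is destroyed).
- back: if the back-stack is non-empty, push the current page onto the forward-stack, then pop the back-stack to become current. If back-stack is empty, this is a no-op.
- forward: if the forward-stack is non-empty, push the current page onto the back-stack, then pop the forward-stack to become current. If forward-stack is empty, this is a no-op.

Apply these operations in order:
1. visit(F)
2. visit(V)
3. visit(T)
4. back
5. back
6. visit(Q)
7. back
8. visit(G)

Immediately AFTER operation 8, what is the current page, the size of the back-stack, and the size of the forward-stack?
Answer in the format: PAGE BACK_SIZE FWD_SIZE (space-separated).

After 1 (visit(F)): cur=F back=1 fwd=0
After 2 (visit(V)): cur=V back=2 fwd=0
After 3 (visit(T)): cur=T back=3 fwd=0
After 4 (back): cur=V back=2 fwd=1
After 5 (back): cur=F back=1 fwd=2
After 6 (visit(Q)): cur=Q back=2 fwd=0
After 7 (back): cur=F back=1 fwd=1
After 8 (visit(G)): cur=G back=2 fwd=0

G 2 0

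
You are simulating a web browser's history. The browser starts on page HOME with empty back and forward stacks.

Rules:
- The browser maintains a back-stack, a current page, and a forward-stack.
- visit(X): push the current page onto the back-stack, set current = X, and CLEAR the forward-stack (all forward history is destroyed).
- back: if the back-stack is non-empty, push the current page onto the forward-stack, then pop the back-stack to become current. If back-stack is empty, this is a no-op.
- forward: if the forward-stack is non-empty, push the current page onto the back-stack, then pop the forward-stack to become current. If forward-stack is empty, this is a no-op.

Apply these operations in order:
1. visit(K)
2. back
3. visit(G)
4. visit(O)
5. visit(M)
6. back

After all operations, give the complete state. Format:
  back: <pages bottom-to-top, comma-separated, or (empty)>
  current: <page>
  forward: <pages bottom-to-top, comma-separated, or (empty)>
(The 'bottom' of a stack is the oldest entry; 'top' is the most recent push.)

Answer: back: HOME,G
current: O
forward: M

Derivation:
After 1 (visit(K)): cur=K back=1 fwd=0
After 2 (back): cur=HOME back=0 fwd=1
After 3 (visit(G)): cur=G back=1 fwd=0
After 4 (visit(O)): cur=O back=2 fwd=0
After 5 (visit(M)): cur=M back=3 fwd=0
After 6 (back): cur=O back=2 fwd=1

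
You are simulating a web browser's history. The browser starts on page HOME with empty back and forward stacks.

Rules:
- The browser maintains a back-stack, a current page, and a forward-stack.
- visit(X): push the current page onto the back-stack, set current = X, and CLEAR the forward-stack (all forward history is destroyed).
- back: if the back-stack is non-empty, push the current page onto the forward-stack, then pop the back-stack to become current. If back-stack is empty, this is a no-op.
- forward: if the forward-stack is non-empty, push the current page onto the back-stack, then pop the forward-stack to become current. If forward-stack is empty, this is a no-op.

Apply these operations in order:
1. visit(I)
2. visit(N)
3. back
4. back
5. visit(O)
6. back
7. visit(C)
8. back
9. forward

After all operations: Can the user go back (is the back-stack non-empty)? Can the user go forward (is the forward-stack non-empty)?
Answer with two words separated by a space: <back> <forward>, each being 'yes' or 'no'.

Answer: yes no

Derivation:
After 1 (visit(I)): cur=I back=1 fwd=0
After 2 (visit(N)): cur=N back=2 fwd=0
After 3 (back): cur=I back=1 fwd=1
After 4 (back): cur=HOME back=0 fwd=2
After 5 (visit(O)): cur=O back=1 fwd=0
After 6 (back): cur=HOME back=0 fwd=1
After 7 (visit(C)): cur=C back=1 fwd=0
After 8 (back): cur=HOME back=0 fwd=1
After 9 (forward): cur=C back=1 fwd=0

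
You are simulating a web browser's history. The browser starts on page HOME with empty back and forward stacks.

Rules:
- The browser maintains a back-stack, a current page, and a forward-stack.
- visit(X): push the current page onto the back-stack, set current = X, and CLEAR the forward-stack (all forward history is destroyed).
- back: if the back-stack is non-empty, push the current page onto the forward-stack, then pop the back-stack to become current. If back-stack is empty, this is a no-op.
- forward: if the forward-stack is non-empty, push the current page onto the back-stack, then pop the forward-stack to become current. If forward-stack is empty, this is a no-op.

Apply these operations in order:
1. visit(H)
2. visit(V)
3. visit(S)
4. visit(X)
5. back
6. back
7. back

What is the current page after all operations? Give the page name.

After 1 (visit(H)): cur=H back=1 fwd=0
After 2 (visit(V)): cur=V back=2 fwd=0
After 3 (visit(S)): cur=S back=3 fwd=0
After 4 (visit(X)): cur=X back=4 fwd=0
After 5 (back): cur=S back=3 fwd=1
After 6 (back): cur=V back=2 fwd=2
After 7 (back): cur=H back=1 fwd=3

Answer: H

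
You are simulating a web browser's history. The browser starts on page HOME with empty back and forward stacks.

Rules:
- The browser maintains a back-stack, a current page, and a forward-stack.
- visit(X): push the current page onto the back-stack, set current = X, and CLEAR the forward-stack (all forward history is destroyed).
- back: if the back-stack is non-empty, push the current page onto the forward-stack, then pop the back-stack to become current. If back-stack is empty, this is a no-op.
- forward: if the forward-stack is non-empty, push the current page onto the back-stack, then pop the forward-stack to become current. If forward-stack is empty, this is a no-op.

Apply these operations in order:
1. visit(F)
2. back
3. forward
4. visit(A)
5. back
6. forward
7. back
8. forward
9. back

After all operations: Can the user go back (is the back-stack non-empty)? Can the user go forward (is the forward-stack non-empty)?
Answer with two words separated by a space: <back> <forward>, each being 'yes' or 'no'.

Answer: yes yes

Derivation:
After 1 (visit(F)): cur=F back=1 fwd=0
After 2 (back): cur=HOME back=0 fwd=1
After 3 (forward): cur=F back=1 fwd=0
After 4 (visit(A)): cur=A back=2 fwd=0
After 5 (back): cur=F back=1 fwd=1
After 6 (forward): cur=A back=2 fwd=0
After 7 (back): cur=F back=1 fwd=1
After 8 (forward): cur=A back=2 fwd=0
After 9 (back): cur=F back=1 fwd=1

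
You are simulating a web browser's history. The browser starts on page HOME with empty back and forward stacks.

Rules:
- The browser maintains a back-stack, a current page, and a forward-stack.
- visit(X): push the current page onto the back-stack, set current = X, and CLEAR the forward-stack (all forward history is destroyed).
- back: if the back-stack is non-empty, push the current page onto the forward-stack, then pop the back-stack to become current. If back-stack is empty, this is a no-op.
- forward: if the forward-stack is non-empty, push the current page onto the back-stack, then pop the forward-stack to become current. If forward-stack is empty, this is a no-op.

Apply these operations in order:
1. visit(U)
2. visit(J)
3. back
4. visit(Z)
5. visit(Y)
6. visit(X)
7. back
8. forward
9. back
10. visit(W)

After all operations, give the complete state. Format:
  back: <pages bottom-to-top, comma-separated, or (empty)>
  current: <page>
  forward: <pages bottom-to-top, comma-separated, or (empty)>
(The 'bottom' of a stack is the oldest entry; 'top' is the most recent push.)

Answer: back: HOME,U,Z,Y
current: W
forward: (empty)

Derivation:
After 1 (visit(U)): cur=U back=1 fwd=0
After 2 (visit(J)): cur=J back=2 fwd=0
After 3 (back): cur=U back=1 fwd=1
After 4 (visit(Z)): cur=Z back=2 fwd=0
After 5 (visit(Y)): cur=Y back=3 fwd=0
After 6 (visit(X)): cur=X back=4 fwd=0
After 7 (back): cur=Y back=3 fwd=1
After 8 (forward): cur=X back=4 fwd=0
After 9 (back): cur=Y back=3 fwd=1
After 10 (visit(W)): cur=W back=4 fwd=0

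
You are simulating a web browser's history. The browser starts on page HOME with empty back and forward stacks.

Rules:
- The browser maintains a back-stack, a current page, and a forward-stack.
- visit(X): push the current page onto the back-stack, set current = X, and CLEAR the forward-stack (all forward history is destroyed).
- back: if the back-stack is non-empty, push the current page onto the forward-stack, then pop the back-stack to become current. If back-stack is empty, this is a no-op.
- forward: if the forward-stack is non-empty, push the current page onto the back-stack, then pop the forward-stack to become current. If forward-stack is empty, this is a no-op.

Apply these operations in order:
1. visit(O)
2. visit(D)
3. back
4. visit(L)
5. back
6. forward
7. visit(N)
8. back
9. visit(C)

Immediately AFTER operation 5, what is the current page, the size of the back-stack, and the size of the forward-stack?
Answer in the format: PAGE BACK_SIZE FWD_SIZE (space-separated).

After 1 (visit(O)): cur=O back=1 fwd=0
After 2 (visit(D)): cur=D back=2 fwd=0
After 3 (back): cur=O back=1 fwd=1
After 4 (visit(L)): cur=L back=2 fwd=0
After 5 (back): cur=O back=1 fwd=1

O 1 1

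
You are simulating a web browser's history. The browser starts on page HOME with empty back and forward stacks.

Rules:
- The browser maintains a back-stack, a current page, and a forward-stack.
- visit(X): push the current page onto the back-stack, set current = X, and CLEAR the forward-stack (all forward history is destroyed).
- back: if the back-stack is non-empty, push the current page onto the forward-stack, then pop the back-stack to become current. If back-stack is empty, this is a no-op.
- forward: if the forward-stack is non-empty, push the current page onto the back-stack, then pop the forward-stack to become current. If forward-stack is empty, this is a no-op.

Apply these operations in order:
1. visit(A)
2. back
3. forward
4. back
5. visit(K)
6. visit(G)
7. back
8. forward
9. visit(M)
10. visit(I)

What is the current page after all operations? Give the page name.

After 1 (visit(A)): cur=A back=1 fwd=0
After 2 (back): cur=HOME back=0 fwd=1
After 3 (forward): cur=A back=1 fwd=0
After 4 (back): cur=HOME back=0 fwd=1
After 5 (visit(K)): cur=K back=1 fwd=0
After 6 (visit(G)): cur=G back=2 fwd=0
After 7 (back): cur=K back=1 fwd=1
After 8 (forward): cur=G back=2 fwd=0
After 9 (visit(M)): cur=M back=3 fwd=0
After 10 (visit(I)): cur=I back=4 fwd=0

Answer: I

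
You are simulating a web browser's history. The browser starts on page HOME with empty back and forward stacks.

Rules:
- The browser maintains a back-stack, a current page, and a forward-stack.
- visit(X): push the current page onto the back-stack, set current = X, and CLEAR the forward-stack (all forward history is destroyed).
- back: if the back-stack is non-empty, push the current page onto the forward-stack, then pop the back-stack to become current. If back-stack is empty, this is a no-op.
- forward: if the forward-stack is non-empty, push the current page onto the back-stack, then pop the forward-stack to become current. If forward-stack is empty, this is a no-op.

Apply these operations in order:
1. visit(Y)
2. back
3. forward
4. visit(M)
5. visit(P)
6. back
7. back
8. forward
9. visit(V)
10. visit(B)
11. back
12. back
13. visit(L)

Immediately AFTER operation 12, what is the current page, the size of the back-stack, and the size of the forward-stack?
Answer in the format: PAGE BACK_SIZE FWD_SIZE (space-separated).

After 1 (visit(Y)): cur=Y back=1 fwd=0
After 2 (back): cur=HOME back=0 fwd=1
After 3 (forward): cur=Y back=1 fwd=0
After 4 (visit(M)): cur=M back=2 fwd=0
After 5 (visit(P)): cur=P back=3 fwd=0
After 6 (back): cur=M back=2 fwd=1
After 7 (back): cur=Y back=1 fwd=2
After 8 (forward): cur=M back=2 fwd=1
After 9 (visit(V)): cur=V back=3 fwd=0
After 10 (visit(B)): cur=B back=4 fwd=0
After 11 (back): cur=V back=3 fwd=1
After 12 (back): cur=M back=2 fwd=2

M 2 2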